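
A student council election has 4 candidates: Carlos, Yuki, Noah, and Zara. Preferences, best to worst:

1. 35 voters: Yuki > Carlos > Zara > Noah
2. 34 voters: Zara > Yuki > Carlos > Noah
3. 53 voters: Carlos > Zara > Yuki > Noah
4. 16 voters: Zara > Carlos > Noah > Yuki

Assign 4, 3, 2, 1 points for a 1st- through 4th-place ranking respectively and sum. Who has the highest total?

Carlos: 35·3 + 34·2 + 53·4 + 16·3 = 433
Yuki: 35·4 + 34·3 + 53·2 + 16·1 = 364
Noah: 35·1 + 34·1 + 53·1 + 16·2 = 154
Zara: 35·2 + 34·4 + 53·3 + 16·4 = 429
Carlos has the highest Borda score (433).

Carlos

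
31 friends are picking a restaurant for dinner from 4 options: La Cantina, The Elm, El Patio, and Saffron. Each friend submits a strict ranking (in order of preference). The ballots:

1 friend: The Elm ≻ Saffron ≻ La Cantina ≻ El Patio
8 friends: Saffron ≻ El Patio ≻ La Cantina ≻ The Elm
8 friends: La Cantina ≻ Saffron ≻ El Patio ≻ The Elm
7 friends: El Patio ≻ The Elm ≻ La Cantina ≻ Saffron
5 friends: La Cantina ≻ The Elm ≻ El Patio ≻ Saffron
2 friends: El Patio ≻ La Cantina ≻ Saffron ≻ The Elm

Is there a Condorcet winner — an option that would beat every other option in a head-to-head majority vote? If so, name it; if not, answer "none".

Checking pairwise contests:
El Patio beats La Cantina 17–14.
La Cantina beats The Elm 23–8.
Saffron beats El Patio 17–14.
La Cantina beats Saffron 22–9.
Every option loses at least one head-to-head, so there is no Condorcet winner.

none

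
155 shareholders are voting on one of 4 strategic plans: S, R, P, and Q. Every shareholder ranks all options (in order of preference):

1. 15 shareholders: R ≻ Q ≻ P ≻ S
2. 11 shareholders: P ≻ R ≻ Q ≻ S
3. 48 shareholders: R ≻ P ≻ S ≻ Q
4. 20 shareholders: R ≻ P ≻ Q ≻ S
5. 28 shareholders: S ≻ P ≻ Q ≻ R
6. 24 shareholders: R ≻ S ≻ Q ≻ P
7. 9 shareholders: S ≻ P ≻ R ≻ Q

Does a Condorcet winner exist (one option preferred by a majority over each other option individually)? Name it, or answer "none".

R

R vs S: 118–37 for R.
R vs P: 107–48 for R.
R vs Q: 127–28 for R.
R beats every other option head-to-head.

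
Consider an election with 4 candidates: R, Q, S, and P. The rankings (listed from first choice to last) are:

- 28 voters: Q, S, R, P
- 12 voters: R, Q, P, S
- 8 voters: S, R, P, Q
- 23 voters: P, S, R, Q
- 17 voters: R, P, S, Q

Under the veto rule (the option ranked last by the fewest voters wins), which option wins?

Last-place votes: R 0, Q 48, S 12, P 28.
R is ranked last by the fewest voters, so R wins.

R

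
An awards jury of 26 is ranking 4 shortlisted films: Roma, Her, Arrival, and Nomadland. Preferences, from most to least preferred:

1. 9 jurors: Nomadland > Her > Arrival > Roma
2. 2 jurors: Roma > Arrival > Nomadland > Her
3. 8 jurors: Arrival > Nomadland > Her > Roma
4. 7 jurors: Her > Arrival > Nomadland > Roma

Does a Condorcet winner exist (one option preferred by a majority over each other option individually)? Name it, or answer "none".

none

Checking pairwise contests:
Her beats Roma 24–2.
Nomadland beats Her 19–7.
Her beats Arrival 16–10.
Arrival beats Nomadland 17–9.
Every option loses at least one head-to-head, so there is no Condorcet winner.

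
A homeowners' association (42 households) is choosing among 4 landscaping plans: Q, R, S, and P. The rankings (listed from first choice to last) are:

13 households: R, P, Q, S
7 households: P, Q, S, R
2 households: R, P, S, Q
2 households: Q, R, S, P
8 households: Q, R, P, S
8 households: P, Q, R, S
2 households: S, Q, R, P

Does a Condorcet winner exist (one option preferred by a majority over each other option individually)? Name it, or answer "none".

none

Checking pairwise contests:
P beats Q 30–12.
Q beats R 27–15.
Q beats S 38–4.
R beats P 27–15.
Every option loses at least one head-to-head, so there is no Condorcet winner.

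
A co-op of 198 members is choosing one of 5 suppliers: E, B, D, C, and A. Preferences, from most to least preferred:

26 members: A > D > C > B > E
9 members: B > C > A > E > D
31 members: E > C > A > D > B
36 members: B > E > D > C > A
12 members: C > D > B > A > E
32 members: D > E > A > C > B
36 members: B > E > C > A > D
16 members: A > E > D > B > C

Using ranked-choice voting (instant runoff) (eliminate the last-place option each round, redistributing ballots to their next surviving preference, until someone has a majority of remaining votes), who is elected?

A

Round 1: E 31, B 81, D 32, C 12, A 42. Eliminate C.
Round 2: E 31, B 81, D 44, A 42. Eliminate E.
Round 3: B 81, D 44, A 73. Eliminate D.
Round 4: B 93, A 105. A has a majority.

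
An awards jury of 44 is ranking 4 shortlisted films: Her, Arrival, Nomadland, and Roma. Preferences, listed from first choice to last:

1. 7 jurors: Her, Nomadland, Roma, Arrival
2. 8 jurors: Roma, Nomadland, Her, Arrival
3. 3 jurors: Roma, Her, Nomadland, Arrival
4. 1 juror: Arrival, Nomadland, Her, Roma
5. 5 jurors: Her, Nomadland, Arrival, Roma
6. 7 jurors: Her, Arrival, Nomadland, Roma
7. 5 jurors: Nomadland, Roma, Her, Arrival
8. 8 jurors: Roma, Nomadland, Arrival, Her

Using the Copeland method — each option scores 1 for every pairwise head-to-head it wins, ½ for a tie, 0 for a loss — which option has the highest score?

Nomadland

Her: beats Arrival; ties Nomadland; loses to Roma → score 1.5.
Arrival: loses to Her, Nomadland, and Roma → score 0.
Nomadland: beats Arrival and Roma; ties Her → score 2.5.
Roma: beats Her and Arrival; loses to Nomadland → score 2.
Nomadland has the best pairwise record.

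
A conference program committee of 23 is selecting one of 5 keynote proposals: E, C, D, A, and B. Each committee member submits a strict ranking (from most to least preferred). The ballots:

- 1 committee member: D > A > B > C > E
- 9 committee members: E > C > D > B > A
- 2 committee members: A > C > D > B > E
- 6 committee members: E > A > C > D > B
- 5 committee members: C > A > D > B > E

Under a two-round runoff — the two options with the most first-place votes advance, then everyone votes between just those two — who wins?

E

Round 1 first-place votes: E 15, C 5, D 1, A 2, B 0.
E and C advance.
Runoff: E is preferred to C by 15 voters; C by 8.
E wins the runoff.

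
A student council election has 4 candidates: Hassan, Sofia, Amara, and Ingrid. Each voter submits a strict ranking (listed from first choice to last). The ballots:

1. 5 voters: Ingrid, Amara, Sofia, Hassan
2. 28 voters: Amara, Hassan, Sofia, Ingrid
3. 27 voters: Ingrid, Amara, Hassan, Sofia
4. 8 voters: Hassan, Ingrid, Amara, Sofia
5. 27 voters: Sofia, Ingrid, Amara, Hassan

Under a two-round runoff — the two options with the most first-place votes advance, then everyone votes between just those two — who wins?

Round 1 first-place votes: Hassan 8, Sofia 27, Amara 28, Ingrid 32.
Ingrid and Amara advance.
Runoff: Ingrid is preferred to Amara by 67 voters; Amara by 28.
Ingrid wins the runoff.

Ingrid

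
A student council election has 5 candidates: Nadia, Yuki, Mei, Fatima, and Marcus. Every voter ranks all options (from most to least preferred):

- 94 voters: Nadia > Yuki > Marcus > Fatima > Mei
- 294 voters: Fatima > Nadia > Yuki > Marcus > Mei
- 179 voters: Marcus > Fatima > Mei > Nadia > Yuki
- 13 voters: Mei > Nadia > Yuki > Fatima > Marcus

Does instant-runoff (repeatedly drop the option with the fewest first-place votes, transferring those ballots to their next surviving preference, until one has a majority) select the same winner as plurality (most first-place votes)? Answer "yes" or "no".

Instant-runoff — R1 Nadia 94, Yuki 0, Mei 13, Fatima 294, Marcus 179 (Fatima winner). Winner: Fatima.
Plurality — first-place votes: Nadia 94, Yuki 0, Mei 13, Fatima 294, Marcus 179. Winner: Fatima.
The two methods agree.

yes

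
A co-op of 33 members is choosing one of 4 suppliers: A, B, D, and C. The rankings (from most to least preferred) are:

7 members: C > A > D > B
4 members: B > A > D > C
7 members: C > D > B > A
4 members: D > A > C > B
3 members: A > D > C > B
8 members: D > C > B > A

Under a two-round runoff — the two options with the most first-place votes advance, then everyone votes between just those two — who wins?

D

Round 1 first-place votes: A 3, B 4, D 12, C 14.
C and D advance.
Runoff: C is preferred to D by 14 voters; D by 19.
D wins the runoff.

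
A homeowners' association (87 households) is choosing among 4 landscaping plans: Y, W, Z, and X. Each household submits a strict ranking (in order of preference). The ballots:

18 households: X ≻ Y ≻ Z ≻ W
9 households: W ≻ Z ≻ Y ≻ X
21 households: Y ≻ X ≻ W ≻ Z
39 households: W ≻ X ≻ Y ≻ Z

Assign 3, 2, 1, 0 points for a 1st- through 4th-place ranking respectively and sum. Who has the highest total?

X

Y: 18·2 + 9·1 + 21·3 + 39·1 = 147
W: 18·0 + 9·3 + 21·1 + 39·3 = 165
Z: 18·1 + 9·2 + 21·0 + 39·0 = 36
X: 18·3 + 9·0 + 21·2 + 39·2 = 174
X has the highest Borda score (174).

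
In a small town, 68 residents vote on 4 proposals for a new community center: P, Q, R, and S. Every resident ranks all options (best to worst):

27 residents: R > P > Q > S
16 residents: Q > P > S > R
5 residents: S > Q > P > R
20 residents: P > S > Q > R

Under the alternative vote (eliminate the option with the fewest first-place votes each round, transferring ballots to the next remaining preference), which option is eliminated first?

S

Round 1: P 20, Q 16, R 27, S 5. Eliminate S.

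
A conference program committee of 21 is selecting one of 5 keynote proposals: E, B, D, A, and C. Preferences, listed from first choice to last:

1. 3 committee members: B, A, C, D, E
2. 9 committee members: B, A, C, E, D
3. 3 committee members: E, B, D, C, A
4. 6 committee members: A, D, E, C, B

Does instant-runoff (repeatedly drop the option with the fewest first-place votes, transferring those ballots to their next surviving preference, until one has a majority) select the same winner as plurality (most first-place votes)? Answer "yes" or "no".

yes

Instant-runoff — R1 E 3, B 12, D 0, A 6, C 0 (B winner). Winner: B.
Plurality — first-place votes: E 3, B 12, D 0, A 6, C 0. Winner: B.
The two methods agree.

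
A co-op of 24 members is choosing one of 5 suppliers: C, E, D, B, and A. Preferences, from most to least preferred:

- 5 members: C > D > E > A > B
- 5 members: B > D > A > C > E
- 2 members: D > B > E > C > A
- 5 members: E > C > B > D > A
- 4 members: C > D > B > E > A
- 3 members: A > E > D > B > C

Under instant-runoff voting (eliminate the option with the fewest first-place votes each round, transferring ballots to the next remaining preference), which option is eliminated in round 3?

Round 1: C 9, E 5, D 2, B 5, A 3. Eliminate D.
Round 2: C 9, E 5, B 7, A 3. Eliminate A.
Round 3: C 9, E 8, B 7. Eliminate B.

B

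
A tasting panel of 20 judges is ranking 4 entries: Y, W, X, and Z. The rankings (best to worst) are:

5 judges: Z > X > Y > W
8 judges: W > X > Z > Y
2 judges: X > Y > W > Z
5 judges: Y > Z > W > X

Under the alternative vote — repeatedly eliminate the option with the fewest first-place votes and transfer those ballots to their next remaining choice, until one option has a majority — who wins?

Y

Round 1: Y 5, W 8, X 2, Z 5. Eliminate X.
Round 2: Y 7, W 8, Z 5. Eliminate Z.
Round 3: Y 12, W 8. Y has a majority.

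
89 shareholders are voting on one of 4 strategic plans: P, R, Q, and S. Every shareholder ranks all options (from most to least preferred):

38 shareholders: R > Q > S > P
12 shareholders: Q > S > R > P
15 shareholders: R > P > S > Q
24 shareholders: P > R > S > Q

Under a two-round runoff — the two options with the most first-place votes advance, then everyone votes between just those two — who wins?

R

Round 1 first-place votes: P 24, R 53, Q 12, S 0.
R and P advance.
Runoff: R is preferred to P by 65 voters; P by 24.
R wins the runoff.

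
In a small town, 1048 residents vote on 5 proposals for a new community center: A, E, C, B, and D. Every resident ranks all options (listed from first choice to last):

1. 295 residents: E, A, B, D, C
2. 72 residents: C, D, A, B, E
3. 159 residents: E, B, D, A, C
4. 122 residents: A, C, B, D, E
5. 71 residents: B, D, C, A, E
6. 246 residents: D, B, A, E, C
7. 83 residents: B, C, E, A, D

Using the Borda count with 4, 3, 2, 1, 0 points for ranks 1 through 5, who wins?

B

A: 295·3 + 72·2 + 159·1 + 122·4 + 71·1 + 246·2 + 83·1 = 2322
E: 295·4 + 72·0 + 159·4 + 122·0 + 71·0 + 246·1 + 83·2 = 2228
C: 295·0 + 72·4 + 159·0 + 122·3 + 71·2 + 246·0 + 83·3 = 1045
B: 295·2 + 72·1 + 159·3 + 122·2 + 71·4 + 246·3 + 83·4 = 2737
D: 295·1 + 72·3 + 159·2 + 122·1 + 71·3 + 246·4 + 83·0 = 2148
B has the highest Borda score (2737).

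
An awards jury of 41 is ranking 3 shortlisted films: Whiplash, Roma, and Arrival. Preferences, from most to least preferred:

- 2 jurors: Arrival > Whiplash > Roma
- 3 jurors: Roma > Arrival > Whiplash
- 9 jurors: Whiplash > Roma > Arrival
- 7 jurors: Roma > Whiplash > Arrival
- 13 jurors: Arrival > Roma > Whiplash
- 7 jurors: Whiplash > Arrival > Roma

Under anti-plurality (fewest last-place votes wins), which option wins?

Roma

Last-place votes: Whiplash 16, Roma 9, Arrival 16.
Roma is ranked last by the fewest voters, so Roma wins.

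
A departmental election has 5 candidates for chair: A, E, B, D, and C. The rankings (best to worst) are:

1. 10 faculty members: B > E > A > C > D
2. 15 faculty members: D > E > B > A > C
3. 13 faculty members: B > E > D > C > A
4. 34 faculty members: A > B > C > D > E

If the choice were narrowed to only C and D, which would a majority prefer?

C

Voters preferring C to D: 44; preferring D to C: 28.
C wins the head-to-head.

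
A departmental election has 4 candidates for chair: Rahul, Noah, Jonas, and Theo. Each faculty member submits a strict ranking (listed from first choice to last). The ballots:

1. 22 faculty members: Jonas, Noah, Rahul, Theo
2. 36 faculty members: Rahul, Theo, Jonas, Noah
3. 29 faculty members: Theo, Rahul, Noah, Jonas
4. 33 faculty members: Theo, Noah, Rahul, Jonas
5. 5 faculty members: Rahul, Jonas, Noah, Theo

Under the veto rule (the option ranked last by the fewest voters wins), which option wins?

Last-place votes: Rahul 0, Noah 36, Jonas 62, Theo 27.
Rahul is ranked last by the fewest voters, so Rahul wins.

Rahul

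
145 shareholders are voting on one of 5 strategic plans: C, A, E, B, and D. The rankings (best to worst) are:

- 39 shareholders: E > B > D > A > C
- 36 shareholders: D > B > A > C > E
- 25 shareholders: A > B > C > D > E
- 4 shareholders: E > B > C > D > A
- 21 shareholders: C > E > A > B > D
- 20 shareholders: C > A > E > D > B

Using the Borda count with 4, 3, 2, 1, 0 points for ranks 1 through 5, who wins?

C: 39·0 + 36·1 + 25·2 + 4·2 + 21·4 + 20·4 = 258
A: 39·1 + 36·2 + 25·4 + 4·0 + 21·2 + 20·3 = 313
E: 39·4 + 36·0 + 25·0 + 4·4 + 21·3 + 20·2 = 275
B: 39·3 + 36·3 + 25·3 + 4·3 + 21·1 + 20·0 = 333
D: 39·2 + 36·4 + 25·1 + 4·1 + 21·0 + 20·1 = 271
B has the highest Borda score (333).

B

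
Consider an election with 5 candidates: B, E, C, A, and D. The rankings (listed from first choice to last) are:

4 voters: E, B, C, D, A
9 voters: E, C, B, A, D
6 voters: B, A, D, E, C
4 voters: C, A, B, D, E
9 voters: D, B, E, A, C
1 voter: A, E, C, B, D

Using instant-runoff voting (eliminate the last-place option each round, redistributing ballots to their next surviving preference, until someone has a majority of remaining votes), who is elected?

B

Round 1: B 6, E 13, C 4, A 1, D 9. Eliminate A.
Round 2: B 6, E 14, C 4, D 9. Eliminate C.
Round 3: B 10, E 14, D 9. Eliminate D.
Round 4: B 19, E 14. B has a majority.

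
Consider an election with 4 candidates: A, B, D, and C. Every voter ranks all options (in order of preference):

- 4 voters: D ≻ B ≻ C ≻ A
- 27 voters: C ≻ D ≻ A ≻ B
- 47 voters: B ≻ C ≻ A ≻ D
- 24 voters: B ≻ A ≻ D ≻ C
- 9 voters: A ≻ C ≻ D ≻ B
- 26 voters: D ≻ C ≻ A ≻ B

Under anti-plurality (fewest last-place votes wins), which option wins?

Last-place votes: A 4, B 62, D 47, C 24.
A is ranked last by the fewest voters, so A wins.

A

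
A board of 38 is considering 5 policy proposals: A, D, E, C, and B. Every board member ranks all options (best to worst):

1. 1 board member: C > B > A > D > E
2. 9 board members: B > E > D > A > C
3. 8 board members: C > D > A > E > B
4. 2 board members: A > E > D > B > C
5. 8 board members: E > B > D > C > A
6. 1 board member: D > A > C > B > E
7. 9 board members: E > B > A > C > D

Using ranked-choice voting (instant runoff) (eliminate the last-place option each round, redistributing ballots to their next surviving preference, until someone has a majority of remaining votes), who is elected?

E

Round 1: A 2, D 1, E 17, C 9, B 9. Eliminate D.
Round 2: A 3, E 17, C 9, B 9. Eliminate A.
Round 3: E 19, C 10, B 9. Eliminate B.
Round 4: E 28, C 10. E has a majority.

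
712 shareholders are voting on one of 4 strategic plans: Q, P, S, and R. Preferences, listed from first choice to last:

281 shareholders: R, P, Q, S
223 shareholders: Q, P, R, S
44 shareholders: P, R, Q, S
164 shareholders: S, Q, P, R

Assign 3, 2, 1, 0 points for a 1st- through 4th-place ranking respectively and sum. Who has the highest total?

Q

Q: 281·1 + 223·3 + 44·1 + 164·2 = 1322
P: 281·2 + 223·2 + 44·3 + 164·1 = 1304
S: 281·0 + 223·0 + 44·0 + 164·3 = 492
R: 281·3 + 223·1 + 44·2 + 164·0 = 1154
Q has the highest Borda score (1322).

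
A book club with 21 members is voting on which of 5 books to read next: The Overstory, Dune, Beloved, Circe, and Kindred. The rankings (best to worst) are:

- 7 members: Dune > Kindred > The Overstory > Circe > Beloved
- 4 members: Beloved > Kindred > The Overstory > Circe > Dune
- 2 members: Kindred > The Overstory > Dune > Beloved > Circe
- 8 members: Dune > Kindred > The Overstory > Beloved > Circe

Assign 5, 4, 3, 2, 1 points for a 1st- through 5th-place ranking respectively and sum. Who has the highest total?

The Overstory: 7·3 + 4·3 + 2·4 + 8·3 = 65
Dune: 7·5 + 4·1 + 2·3 + 8·5 = 85
Beloved: 7·1 + 4·5 + 2·2 + 8·2 = 47
Circe: 7·2 + 4·2 + 2·1 + 8·1 = 32
Kindred: 7·4 + 4·4 + 2·5 + 8·4 = 86
Kindred has the highest Borda score (86).

Kindred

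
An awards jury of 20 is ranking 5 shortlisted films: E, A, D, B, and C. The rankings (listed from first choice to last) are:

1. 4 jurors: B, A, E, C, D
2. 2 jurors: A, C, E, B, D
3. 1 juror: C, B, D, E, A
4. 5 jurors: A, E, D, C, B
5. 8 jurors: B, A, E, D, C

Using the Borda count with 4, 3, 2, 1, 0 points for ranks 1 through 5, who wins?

A

E: 4·2 + 2·2 + 1·1 + 5·3 + 8·2 = 44
A: 4·3 + 2·4 + 1·0 + 5·4 + 8·3 = 64
D: 4·0 + 2·0 + 1·2 + 5·2 + 8·1 = 20
B: 4·4 + 2·1 + 1·3 + 5·0 + 8·4 = 53
C: 4·1 + 2·3 + 1·4 + 5·1 + 8·0 = 19
A has the highest Borda score (64).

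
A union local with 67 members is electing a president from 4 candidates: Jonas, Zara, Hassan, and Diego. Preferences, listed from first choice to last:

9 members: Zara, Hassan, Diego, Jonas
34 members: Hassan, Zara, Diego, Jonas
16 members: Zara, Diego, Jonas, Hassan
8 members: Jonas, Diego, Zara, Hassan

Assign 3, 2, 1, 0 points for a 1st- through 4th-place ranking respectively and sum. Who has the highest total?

Jonas: 9·0 + 34·0 + 16·1 + 8·3 = 40
Zara: 9·3 + 34·2 + 16·3 + 8·1 = 151
Hassan: 9·2 + 34·3 + 16·0 + 8·0 = 120
Diego: 9·1 + 34·1 + 16·2 + 8·2 = 91
Zara has the highest Borda score (151).

Zara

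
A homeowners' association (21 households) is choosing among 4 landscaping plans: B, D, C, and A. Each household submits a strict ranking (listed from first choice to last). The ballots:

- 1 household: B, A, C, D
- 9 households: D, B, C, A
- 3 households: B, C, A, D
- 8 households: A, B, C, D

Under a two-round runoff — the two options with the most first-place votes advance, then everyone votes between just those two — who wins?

A

Round 1 first-place votes: B 4, D 9, C 0, A 8.
D and A advance.
Runoff: D is preferred to A by 9 voters; A by 12.
A wins the runoff.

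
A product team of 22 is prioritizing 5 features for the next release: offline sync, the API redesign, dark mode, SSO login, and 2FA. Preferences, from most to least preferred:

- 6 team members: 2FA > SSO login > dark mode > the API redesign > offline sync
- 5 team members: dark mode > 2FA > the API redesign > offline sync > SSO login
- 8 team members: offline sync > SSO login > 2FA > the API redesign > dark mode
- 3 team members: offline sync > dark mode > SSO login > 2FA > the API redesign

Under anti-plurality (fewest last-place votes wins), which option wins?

2FA

Last-place votes: offline sync 6, the API redesign 3, dark mode 8, SSO login 5, 2FA 0.
2FA is ranked last by the fewest voters, so 2FA wins.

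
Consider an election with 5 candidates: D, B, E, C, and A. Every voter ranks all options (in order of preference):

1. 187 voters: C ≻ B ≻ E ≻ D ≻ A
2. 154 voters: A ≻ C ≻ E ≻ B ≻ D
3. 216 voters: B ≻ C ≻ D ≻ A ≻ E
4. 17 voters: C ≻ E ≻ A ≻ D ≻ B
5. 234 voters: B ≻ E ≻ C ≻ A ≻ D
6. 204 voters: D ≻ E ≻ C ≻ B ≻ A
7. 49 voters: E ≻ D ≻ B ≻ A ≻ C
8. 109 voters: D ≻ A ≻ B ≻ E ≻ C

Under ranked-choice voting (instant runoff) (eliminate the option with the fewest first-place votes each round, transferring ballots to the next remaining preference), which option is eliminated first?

E

Round 1: D 313, B 450, E 49, C 204, A 154. Eliminate E.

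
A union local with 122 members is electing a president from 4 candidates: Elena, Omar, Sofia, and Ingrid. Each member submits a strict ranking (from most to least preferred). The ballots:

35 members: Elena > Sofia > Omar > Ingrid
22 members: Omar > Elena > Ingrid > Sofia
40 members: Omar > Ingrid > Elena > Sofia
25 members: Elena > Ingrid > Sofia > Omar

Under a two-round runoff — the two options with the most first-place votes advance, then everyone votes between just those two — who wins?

Round 1 first-place votes: Elena 60, Omar 62, Sofia 0, Ingrid 0.
Omar and Elena advance.
Runoff: Omar is preferred to Elena by 62 voters; Elena by 60.
Omar wins the runoff.

Omar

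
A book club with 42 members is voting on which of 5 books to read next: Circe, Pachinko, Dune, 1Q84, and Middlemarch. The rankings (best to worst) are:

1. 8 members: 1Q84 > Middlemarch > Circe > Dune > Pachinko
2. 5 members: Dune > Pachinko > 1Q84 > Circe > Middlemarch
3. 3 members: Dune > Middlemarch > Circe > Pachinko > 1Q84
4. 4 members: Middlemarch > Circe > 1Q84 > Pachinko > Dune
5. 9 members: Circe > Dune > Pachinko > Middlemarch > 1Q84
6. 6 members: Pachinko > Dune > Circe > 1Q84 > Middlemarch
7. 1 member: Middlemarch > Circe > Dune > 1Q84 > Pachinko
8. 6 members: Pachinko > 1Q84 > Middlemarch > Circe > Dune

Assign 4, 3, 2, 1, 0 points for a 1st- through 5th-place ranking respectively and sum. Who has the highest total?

Circe: 8·2 + 5·1 + 3·2 + 4·3 + 9·4 + 6·2 + 1·3 + 6·1 = 96
Pachinko: 8·0 + 5·3 + 3·1 + 4·1 + 9·2 + 6·4 + 1·0 + 6·4 = 88
Dune: 8·1 + 5·4 + 3·4 + 4·0 + 9·3 + 6·3 + 1·2 + 6·0 = 87
1Q84: 8·4 + 5·2 + 3·0 + 4·2 + 9·0 + 6·1 + 1·1 + 6·3 = 75
Middlemarch: 8·3 + 5·0 + 3·3 + 4·4 + 9·1 + 6·0 + 1·4 + 6·2 = 74
Circe has the highest Borda score (96).

Circe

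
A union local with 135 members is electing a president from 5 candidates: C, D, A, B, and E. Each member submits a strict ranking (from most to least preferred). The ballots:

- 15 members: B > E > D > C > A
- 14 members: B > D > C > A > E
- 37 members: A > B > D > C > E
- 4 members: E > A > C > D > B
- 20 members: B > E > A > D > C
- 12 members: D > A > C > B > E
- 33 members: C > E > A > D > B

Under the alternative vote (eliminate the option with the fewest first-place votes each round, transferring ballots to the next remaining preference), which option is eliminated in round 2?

D

Round 1: C 33, D 12, A 37, B 49, E 4. Eliminate E.
Round 2: C 33, D 12, A 41, B 49. Eliminate D.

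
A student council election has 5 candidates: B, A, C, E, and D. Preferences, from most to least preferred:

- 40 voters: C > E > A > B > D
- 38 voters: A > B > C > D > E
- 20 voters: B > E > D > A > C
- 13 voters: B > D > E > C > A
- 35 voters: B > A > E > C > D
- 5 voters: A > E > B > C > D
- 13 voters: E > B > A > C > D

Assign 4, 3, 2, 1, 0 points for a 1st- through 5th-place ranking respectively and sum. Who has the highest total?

B: 40·1 + 38·3 + 20·4 + 13·4 + 35·4 + 5·2 + 13·3 = 475
A: 40·2 + 38·4 + 20·1 + 13·0 + 35·3 + 5·4 + 13·2 = 403
C: 40·4 + 38·2 + 20·0 + 13·1 + 35·1 + 5·1 + 13·1 = 302
E: 40·3 + 38·0 + 20·3 + 13·2 + 35·2 + 5·3 + 13·4 = 343
D: 40·0 + 38·1 + 20·2 + 13·3 + 35·0 + 5·0 + 13·0 = 117
B has the highest Borda score (475).

B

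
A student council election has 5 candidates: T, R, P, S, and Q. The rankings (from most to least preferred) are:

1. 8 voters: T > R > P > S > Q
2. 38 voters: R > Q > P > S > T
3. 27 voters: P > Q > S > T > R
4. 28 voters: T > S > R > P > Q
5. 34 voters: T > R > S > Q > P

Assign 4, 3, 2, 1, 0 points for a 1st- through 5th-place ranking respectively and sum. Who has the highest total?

T: 8·4 + 38·0 + 27·1 + 28·4 + 34·4 = 307
R: 8·3 + 38·4 + 27·0 + 28·2 + 34·3 = 334
P: 8·2 + 38·2 + 27·4 + 28·1 + 34·0 = 228
S: 8·1 + 38·1 + 27·2 + 28·3 + 34·2 = 252
Q: 8·0 + 38·3 + 27·3 + 28·0 + 34·1 = 229
R has the highest Borda score (334).

R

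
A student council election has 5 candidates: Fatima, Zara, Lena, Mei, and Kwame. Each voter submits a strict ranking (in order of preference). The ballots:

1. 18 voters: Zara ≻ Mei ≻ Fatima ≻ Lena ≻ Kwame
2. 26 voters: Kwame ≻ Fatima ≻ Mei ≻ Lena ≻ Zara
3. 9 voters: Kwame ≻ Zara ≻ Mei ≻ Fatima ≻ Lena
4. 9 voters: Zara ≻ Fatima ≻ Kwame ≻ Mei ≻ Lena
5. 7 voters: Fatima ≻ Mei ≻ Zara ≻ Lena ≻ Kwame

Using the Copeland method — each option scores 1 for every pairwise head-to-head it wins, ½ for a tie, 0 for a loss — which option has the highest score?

Kwame

Fatima: beats Lena and Mei; loses to Zara and Kwame → score 2.
Zara: beats Fatima, Lena, and Mei; loses to Kwame → score 3.
Lena: loses to Fatima, Zara, Mei, and Kwame → score 0.
Mei: beats Lena; loses to Fatima, Zara, and Kwame → score 1.
Kwame: beats Fatima, Zara, Lena, and Mei → score 4.
Kwame has the best pairwise record.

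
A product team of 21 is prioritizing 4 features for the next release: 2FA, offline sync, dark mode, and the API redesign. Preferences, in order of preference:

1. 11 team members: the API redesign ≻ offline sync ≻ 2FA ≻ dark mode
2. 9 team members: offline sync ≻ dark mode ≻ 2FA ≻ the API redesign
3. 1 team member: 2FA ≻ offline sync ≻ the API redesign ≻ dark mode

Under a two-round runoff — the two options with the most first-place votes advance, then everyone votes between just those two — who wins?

Round 1 first-place votes: 2FA 1, offline sync 9, dark mode 0, the API redesign 11.
the API redesign and offline sync advance.
Runoff: the API redesign is preferred to offline sync by 11 voters; offline sync by 10.
the API redesign wins the runoff.

the API redesign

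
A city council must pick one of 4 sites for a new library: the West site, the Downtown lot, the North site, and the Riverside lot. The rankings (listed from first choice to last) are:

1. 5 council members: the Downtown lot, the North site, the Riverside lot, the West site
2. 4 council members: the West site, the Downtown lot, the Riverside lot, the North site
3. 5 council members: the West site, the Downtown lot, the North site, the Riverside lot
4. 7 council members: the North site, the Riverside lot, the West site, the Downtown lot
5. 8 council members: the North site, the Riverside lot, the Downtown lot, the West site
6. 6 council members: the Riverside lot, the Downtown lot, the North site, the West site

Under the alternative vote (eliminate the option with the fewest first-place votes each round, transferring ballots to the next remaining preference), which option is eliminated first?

the Downtown lot

Round 1: the West site 9, the Downtown lot 5, the North site 15, the Riverside lot 6. Eliminate the Downtown lot.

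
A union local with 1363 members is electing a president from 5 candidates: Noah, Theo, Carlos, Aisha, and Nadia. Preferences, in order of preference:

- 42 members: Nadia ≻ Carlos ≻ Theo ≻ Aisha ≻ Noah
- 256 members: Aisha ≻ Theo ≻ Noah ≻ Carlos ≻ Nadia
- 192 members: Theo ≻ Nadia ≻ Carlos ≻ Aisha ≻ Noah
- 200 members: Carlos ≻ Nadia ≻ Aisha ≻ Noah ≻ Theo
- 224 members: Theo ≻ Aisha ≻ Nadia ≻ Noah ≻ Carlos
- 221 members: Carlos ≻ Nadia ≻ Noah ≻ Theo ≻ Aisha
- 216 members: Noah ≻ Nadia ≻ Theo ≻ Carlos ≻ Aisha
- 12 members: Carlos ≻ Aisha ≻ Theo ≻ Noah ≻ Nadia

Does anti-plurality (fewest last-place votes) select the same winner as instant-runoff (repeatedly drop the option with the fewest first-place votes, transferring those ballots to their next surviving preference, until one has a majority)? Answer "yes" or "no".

Anti-plurality — last-place votes: Noah 234, Theo 200, Carlos 224, Aisha 437, Nadia 268. Winner: Theo.
Instant-runoff — R1 Noah 216, Theo 416, Carlos 433, Aisha 256, Nadia 42 (Nadia out); R2 Noah 216, Theo 416, Carlos 475, Aisha 256 (Noah out); R3 Theo 632, Carlos 475, Aisha 256 (Aisha out); R4 Theo 888, Carlos 475 (Theo winner). Winner: Theo.
The two methods agree.

yes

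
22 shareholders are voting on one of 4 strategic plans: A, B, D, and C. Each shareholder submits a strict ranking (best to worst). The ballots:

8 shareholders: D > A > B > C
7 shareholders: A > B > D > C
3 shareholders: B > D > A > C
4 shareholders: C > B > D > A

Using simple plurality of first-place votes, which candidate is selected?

D

First-place votes: A 7, B 3, D 8, C 4.
D has the most first-place votes.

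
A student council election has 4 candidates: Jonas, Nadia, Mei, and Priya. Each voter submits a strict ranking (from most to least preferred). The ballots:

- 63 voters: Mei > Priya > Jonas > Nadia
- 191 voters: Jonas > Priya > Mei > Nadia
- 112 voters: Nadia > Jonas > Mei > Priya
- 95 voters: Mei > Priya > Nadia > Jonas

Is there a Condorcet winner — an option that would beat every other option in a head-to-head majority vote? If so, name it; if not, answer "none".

Jonas

Jonas vs Nadia: 254–207 for Jonas.
Jonas vs Mei: 303–158 for Jonas.
Jonas vs Priya: 303–158 for Jonas.
Jonas beats every other option head-to-head.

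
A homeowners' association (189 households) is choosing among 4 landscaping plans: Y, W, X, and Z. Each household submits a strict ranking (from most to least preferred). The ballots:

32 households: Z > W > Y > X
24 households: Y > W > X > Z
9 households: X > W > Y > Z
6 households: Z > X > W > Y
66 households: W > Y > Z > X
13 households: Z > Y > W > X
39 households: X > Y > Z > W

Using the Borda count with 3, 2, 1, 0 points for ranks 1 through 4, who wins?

Y: 32·1 + 24·3 + 9·1 + 6·0 + 66·2 + 13·2 + 39·2 = 349
W: 32·2 + 24·2 + 9·2 + 6·1 + 66·3 + 13·1 + 39·0 = 347
X: 32·0 + 24·1 + 9·3 + 6·2 + 66·0 + 13·0 + 39·3 = 180
Z: 32·3 + 24·0 + 9·0 + 6·3 + 66·1 + 13·3 + 39·1 = 258
Y has the highest Borda score (349).

Y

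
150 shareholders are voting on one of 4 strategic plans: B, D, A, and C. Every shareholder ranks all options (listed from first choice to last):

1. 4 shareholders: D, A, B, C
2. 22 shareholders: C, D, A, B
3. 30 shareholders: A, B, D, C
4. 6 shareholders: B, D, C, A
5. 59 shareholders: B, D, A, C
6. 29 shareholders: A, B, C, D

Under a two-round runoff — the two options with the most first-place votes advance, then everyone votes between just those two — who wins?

Round 1 first-place votes: B 65, D 4, A 59, C 22.
B and A advance.
Runoff: B is preferred to A by 65 voters; A by 85.
A wins the runoff.

A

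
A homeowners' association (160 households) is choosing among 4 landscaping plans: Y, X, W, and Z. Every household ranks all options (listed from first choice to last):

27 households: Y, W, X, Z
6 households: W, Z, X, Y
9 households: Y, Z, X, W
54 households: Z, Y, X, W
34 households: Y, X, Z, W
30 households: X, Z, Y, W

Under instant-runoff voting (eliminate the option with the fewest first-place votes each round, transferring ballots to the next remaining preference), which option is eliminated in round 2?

Round 1: Y 70, X 30, W 6, Z 54. Eliminate W.
Round 2: Y 70, X 30, Z 60. Eliminate X.

X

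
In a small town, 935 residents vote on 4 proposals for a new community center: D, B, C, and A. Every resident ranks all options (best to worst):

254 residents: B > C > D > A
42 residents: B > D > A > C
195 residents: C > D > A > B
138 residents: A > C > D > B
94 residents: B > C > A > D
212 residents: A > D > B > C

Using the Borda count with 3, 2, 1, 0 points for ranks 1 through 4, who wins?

D: 254·1 + 42·2 + 195·2 + 138·1 + 94·0 + 212·2 = 1290
B: 254·3 + 42·3 + 195·0 + 138·0 + 94·3 + 212·1 = 1382
C: 254·2 + 42·0 + 195·3 + 138·2 + 94·2 + 212·0 = 1557
A: 254·0 + 42·1 + 195·1 + 138·3 + 94·1 + 212·3 = 1381
C has the highest Borda score (1557).

C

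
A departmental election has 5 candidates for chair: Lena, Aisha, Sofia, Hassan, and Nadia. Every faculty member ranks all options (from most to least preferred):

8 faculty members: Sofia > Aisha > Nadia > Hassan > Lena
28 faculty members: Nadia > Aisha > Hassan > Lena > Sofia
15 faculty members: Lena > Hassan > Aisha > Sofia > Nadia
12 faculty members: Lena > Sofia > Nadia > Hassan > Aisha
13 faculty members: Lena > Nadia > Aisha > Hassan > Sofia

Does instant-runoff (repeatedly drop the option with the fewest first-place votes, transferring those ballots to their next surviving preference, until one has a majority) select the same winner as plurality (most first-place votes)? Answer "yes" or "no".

yes

Instant-runoff — R1 Lena 40, Aisha 0, Sofia 8, Hassan 0, Nadia 28 (Lena winner). Winner: Lena.
Plurality — first-place votes: Lena 40, Aisha 0, Sofia 8, Hassan 0, Nadia 28. Winner: Lena.
The two methods agree.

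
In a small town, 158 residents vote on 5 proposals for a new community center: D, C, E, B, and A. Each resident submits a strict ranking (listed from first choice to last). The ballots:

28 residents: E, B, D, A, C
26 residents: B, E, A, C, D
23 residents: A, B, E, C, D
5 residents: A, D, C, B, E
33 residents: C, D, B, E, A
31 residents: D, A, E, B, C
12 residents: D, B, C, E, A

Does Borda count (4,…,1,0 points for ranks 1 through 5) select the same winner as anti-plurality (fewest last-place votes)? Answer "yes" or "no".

yes

Borda — scores: D 342, C 215, E 343, B 395, A 285. Winner: B.
Anti-plurality — last-place votes: D 49, C 59, E 5, B 0, A 45. Winner: B.
The two methods agree.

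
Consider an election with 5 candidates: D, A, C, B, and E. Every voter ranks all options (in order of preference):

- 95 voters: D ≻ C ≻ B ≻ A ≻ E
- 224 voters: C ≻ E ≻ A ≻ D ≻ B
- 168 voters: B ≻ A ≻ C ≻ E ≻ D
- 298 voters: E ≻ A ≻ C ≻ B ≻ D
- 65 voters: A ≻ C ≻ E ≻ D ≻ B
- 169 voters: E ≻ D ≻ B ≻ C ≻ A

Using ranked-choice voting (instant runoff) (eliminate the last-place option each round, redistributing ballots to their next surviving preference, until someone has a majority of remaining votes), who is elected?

C

Round 1: D 95, A 65, C 224, B 168, E 467. Eliminate A.
Round 2: D 95, C 289, B 168, E 467. Eliminate D.
Round 3: C 384, B 168, E 467. Eliminate B.
Round 4: C 552, E 467. C has a majority.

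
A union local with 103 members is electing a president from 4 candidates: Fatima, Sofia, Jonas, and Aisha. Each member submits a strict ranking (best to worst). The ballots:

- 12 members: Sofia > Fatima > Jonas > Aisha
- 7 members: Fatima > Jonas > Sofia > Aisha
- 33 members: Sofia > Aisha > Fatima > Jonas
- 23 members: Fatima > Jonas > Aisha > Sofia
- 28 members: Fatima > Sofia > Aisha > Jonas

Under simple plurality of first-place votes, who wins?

Fatima

First-place votes: Fatima 58, Sofia 45, Jonas 0, Aisha 0.
Fatima has the most first-place votes.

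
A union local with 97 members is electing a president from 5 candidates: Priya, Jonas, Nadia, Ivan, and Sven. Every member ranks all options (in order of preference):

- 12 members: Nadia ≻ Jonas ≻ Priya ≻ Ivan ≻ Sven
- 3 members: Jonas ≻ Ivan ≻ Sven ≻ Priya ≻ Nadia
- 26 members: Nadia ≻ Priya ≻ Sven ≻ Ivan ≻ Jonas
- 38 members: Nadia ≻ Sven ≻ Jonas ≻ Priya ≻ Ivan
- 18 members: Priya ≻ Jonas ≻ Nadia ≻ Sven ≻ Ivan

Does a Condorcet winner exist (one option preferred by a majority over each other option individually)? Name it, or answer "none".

Nadia

Nadia vs Priya: 76–21 for Nadia.
Nadia vs Jonas: 76–21 for Nadia.
Nadia vs Ivan: 94–3 for Nadia.
Nadia vs Sven: 94–3 for Nadia.
Nadia beats every other option head-to-head.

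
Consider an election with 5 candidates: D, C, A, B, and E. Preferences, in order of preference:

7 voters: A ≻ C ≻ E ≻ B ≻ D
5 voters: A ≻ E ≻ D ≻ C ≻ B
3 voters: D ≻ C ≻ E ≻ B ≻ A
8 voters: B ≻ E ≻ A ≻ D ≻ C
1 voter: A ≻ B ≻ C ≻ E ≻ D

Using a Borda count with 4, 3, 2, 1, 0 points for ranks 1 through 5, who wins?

A

D: 7·0 + 5·2 + 3·4 + 8·1 + 1·0 = 30
C: 7·3 + 5·1 + 3·3 + 8·0 + 1·2 = 37
A: 7·4 + 5·4 + 3·0 + 8·2 + 1·4 = 68
B: 7·1 + 5·0 + 3·1 + 8·4 + 1·3 = 45
E: 7·2 + 5·3 + 3·2 + 8·3 + 1·1 = 60
A has the highest Borda score (68).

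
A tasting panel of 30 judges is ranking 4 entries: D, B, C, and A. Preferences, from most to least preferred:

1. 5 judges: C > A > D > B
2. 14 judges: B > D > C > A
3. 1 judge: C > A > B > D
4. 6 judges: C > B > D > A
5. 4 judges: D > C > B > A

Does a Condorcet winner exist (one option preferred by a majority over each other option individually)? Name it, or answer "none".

none

Checking pairwise contests:
B beats D 21–9.
C beats B 16–14.
D beats C 18–12.
D beats A 24–6.
Every option loses at least one head-to-head, so there is no Condorcet winner.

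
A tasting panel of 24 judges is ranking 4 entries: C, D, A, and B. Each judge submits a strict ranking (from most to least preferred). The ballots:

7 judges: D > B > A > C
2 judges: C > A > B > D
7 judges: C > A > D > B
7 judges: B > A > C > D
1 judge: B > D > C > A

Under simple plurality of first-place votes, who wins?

C

First-place votes: C 9, D 7, A 0, B 8.
C has the most first-place votes.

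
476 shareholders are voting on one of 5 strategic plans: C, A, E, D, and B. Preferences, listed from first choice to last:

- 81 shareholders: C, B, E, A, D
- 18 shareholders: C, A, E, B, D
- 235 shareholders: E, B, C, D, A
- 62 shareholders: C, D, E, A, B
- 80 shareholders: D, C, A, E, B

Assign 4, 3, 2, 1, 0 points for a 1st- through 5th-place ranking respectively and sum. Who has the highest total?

C: 81·4 + 18·4 + 235·2 + 62·4 + 80·3 = 1354
A: 81·1 + 18·3 + 235·0 + 62·1 + 80·2 = 357
E: 81·2 + 18·2 + 235·4 + 62·2 + 80·1 = 1342
D: 81·0 + 18·0 + 235·1 + 62·3 + 80·4 = 741
B: 81·3 + 18·1 + 235·3 + 62·0 + 80·0 = 966
C has the highest Borda score (1354).

C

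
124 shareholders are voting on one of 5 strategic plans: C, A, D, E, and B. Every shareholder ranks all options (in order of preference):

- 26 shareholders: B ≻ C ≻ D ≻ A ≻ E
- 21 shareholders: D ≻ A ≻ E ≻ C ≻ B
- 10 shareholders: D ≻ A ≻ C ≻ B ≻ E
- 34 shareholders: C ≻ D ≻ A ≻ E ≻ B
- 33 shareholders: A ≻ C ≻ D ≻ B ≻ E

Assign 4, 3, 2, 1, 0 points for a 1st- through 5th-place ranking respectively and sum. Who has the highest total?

C

C: 26·3 + 21·1 + 10·2 + 34·4 + 33·3 = 354
A: 26·1 + 21·3 + 10·3 + 34·2 + 33·4 = 319
D: 26·2 + 21·4 + 10·4 + 34·3 + 33·2 = 344
E: 26·0 + 21·2 + 10·0 + 34·1 + 33·0 = 76
B: 26·4 + 21·0 + 10·1 + 34·0 + 33·1 = 147
C has the highest Borda score (354).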